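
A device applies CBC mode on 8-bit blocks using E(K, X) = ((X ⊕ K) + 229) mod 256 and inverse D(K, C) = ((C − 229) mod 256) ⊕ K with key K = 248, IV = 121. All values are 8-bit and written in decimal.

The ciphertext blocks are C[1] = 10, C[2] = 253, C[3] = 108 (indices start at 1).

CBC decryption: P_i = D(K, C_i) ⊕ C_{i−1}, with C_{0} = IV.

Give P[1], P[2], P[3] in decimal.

P[1]: D(K, 10) = 221; 221 ⊕ 121 = 164.
P[2]: D(K, 253) = 224; 224 ⊕ 10 = 234.
P[3]: D(K, 108) = 127; 127 ⊕ 253 = 130.

P[1] = 164, P[2] = 234, P[3] = 130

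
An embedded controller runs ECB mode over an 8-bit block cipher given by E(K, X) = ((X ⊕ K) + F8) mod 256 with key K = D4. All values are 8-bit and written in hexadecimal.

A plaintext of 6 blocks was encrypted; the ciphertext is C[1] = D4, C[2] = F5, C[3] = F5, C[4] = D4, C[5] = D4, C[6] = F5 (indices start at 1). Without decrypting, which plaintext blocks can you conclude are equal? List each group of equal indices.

P[1] = P[4] = P[5]; P[2] = P[3] = P[6]

ECB encrypts each block independently with the same key, so equal ciphertext blocks imply equal plaintext blocks.
C[1] = C[4] = C[5] = D4, so P[1] = P[4] = P[5].
C[2] = C[3] = C[6] = F5, so P[2] = P[3] = P[6].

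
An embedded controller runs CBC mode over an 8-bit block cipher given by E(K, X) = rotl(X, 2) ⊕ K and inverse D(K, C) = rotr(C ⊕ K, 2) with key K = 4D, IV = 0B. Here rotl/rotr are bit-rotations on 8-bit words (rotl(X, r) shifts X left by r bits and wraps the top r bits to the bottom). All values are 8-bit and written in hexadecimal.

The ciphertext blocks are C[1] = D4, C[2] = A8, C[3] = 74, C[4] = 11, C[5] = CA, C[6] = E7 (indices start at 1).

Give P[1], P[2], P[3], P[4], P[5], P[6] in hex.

CBC decryption: P_i = D(K, C_i) ⊕ C_{i−1}, with C_{0} = IV.
P[1]: D(K, D4) = 66; 66 ⊕ 0B = 6D.
P[2]: D(K, A8) = 79; 79 ⊕ D4 = AD.
P[3]: D(K, 74) = 4E; 4E ⊕ A8 = E6.
P[4]: D(K, 11) = 17; 17 ⊕ 74 = 63.
P[5]: D(K, CA) = E1; E1 ⊕ 11 = F0.
P[6]: D(K, E7) = AA; AA ⊕ CA = 60.

P[1] = 6D, P[2] = AD, P[3] = E6, P[4] = 63, P[5] = F0, P[6] = 60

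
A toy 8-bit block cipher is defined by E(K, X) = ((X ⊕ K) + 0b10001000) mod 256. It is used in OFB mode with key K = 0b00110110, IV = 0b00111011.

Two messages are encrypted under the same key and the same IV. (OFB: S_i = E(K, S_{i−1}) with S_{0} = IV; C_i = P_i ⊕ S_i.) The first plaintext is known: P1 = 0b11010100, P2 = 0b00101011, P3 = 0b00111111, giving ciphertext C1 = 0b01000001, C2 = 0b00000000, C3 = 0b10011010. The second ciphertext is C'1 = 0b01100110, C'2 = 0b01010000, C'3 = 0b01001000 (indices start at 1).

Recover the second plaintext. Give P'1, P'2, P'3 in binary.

P'1 = 0b11110011, P'2 = 0b01111011, P'3 = 0b11101101

In OFB with a reused IV, both messages share the same keystream S_i, so C_i ⊕ C'_i = P_i ⊕ P'_i and thus P'_i = P_i ⊕ C_i ⊕ C'_i.
P'1: 0b11010100 ⊕ 0b01000001 ⊕ 0b01100110 = 0b11110011.
P'2: 0b00101011 ⊕ 0b00000000 ⊕ 0b01010000 = 0b01111011.
P'3: 0b00111111 ⊕ 0b10011010 ⊕ 0b01001000 = 0b11101101.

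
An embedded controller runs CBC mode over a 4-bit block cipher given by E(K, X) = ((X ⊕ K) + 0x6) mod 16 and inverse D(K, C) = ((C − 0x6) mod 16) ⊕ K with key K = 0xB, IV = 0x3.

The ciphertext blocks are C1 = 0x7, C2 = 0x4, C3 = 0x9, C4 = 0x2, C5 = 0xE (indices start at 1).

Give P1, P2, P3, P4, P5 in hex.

CBC decryption: P_i = D(K, C_i) ⊕ C_{i−1}, with C_{0} = IV.
P1: D(K, 0x7) = 0xA; 0xA ⊕ 0x3 = 0x9.
P2: D(K, 0x4) = 0x5; 0x5 ⊕ 0x7 = 0x2.
P3: D(K, 0x9) = 0x8; 0x8 ⊕ 0x4 = 0xC.
P4: D(K, 0x2) = 0x7; 0x7 ⊕ 0x9 = 0xE.
P5: D(K, 0xE) = 0x3; 0x3 ⊕ 0x2 = 0x1.

P1 = 0x9, P2 = 0x2, P3 = 0xC, P4 = 0xE, P5 = 0x1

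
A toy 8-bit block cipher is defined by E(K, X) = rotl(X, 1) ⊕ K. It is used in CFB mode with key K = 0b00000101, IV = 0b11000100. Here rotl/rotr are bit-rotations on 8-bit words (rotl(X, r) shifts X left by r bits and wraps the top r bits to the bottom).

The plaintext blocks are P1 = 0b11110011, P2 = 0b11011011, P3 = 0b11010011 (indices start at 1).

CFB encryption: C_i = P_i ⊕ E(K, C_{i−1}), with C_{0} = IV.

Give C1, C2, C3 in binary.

C1 = 0b01111111, C2 = 0b00100000, C3 = 0b10010110

C1: E(K, 0b11000100) = 0b10001100; 0b11110011 ⊕ 0b10001100 = 0b01111111.
C2: E(K, 0b01111111) = 0b11111011; 0b11011011 ⊕ 0b11111011 = 0b00100000.
C3: E(K, 0b00100000) = 0b01000101; 0b11010011 ⊕ 0b01000101 = 0b10010110.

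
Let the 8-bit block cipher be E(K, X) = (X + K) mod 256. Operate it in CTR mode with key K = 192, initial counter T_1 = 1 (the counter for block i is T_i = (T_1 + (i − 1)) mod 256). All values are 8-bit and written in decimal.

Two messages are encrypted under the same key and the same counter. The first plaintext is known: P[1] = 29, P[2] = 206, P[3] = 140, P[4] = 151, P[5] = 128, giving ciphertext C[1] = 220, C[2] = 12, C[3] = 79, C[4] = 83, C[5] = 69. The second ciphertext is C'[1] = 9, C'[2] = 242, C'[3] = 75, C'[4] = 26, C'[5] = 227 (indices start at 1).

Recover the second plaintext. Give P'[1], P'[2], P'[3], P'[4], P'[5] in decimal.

In CTR with a reused counter, both messages share the same keystream S_i, so C_i ⊕ C'_i = P_i ⊕ P'_i and thus P'_i = P_i ⊕ C_i ⊕ C'_i.
P'[1]: 29 ⊕ 220 ⊕ 9 = 200.
P'[2]: 206 ⊕ 12 ⊕ 242 = 48.
P'[3]: 140 ⊕ 79 ⊕ 75 = 136.
P'[4]: 151 ⊕ 83 ⊕ 26 = 222.
P'[5]: 128 ⊕ 69 ⊕ 227 = 38.

P'[1] = 200, P'[2] = 48, P'[3] = 136, P'[4] = 222, P'[5] = 38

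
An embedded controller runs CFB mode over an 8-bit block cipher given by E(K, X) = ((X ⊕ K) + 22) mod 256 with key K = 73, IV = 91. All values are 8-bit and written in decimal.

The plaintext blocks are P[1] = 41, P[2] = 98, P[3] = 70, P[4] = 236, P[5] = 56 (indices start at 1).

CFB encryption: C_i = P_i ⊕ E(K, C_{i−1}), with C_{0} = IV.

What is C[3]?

C[1]: E(K, 91) = 40; 41 ⊕ 40 = 1.
C[2]: E(K, 1) = 94; 98 ⊕ 94 = 60.
C[3]: E(K, 60) = 139; 70 ⊕ 139 = 205.

C[3] = 205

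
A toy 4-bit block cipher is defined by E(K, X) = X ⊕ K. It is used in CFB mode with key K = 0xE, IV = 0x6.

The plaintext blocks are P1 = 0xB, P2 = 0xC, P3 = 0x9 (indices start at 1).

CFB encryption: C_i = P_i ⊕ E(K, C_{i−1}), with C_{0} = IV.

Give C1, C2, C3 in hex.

C1 = 0x3, C2 = 0x1, C3 = 0x6

C1: E(K, 0x6) = 0x8; 0xB ⊕ 0x8 = 0x3.
C2: E(K, 0x3) = 0xD; 0xC ⊕ 0xD = 0x1.
C3: E(K, 0x1) = 0xF; 0x9 ⊕ 0xF = 0x6.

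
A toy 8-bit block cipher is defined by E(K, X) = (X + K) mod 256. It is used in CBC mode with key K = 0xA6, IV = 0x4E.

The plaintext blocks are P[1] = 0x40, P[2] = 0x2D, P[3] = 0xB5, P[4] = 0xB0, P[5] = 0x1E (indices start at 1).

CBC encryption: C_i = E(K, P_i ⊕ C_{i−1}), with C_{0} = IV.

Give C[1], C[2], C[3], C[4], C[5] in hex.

C[1] = 0xB4, C[2] = 0x3F, C[3] = 0x30, C[4] = 0x26, C[5] = 0xDE

C[1]: P[1] ⊕ 0x4E = 0x0E; E(K, 0x0E) = 0xB4.
C[2]: P[2] ⊕ 0xB4 = 0x99; E(K, 0x99) = 0x3F.
C[3]: P[3] ⊕ 0x3F = 0x8A; E(K, 0x8A) = 0x30.
C[4]: P[4] ⊕ 0x30 = 0x80; E(K, 0x80) = 0x26.
C[5]: P[5] ⊕ 0x26 = 0x38; E(K, 0x38) = 0xDE.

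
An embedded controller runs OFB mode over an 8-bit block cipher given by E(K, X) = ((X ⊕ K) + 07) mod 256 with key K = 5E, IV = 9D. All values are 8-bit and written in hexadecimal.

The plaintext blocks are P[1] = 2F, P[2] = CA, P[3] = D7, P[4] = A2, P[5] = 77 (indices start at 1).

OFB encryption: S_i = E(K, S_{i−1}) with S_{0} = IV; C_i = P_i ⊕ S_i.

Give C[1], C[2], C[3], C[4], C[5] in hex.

C[1]: S = E(K, 9D) = CA; 2F ⊕ CA = E5.
C[2]: S = E(K, CA) = 9B; CA ⊕ 9B = 51.
C[3]: S = E(K, 9B) = CC; D7 ⊕ CC = 1B.
C[4]: S = E(K, CC) = 99; A2 ⊕ 99 = 3B.
C[5]: S = E(K, 99) = CE; 77 ⊕ CE = B9.

C[1] = E5, C[2] = 51, C[3] = 1B, C[4] = 3B, C[5] = B9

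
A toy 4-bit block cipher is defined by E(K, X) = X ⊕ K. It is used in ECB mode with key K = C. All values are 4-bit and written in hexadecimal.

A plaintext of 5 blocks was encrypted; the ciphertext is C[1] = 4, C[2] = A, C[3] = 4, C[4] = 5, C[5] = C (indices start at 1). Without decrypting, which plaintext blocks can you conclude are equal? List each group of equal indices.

ECB encrypts each block independently with the same key, so equal ciphertext blocks imply equal plaintext blocks.
C[1] = C[3] = 4, so P[1] = P[3].

P[1] = P[3]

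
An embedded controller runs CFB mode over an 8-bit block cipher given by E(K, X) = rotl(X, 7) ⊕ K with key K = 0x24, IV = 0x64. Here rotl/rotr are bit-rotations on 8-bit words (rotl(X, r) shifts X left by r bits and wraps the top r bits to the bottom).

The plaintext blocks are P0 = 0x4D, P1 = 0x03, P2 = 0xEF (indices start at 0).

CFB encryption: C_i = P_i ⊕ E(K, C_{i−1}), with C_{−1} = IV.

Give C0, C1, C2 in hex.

C0 = 0x5B, C1 = 0x8A, C2 = 0x8E

C0: E(K, 0x64) = 0x16; 0x4D ⊕ 0x16 = 0x5B.
C1: E(K, 0x5B) = 0x89; 0x03 ⊕ 0x89 = 0x8A.
C2: E(K, 0x8A) = 0x61; 0xEF ⊕ 0x61 = 0x8E.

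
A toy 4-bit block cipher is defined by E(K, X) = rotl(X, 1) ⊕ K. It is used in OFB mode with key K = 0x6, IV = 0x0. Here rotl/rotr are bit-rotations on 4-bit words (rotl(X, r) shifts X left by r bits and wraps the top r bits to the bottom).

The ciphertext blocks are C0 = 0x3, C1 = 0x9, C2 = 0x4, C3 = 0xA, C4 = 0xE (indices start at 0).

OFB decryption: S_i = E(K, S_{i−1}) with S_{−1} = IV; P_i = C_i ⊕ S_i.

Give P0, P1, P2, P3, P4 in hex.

P0: S = E(K, 0x0) = 0x6; 0x3 ⊕ 0x6 = 0x5.
P1: S = E(K, 0x6) = 0xA; 0x9 ⊕ 0xA = 0x3.
P2: S = E(K, 0xA) = 0x3; 0x4 ⊕ 0x3 = 0x7.
P3: S = E(K, 0x3) = 0x0; 0xA ⊕ 0x0 = 0xA.
P4: S = E(K, 0x0) = 0x6; 0xE ⊕ 0x6 = 0x8.

P0 = 0x5, P1 = 0x3, P2 = 0x7, P3 = 0xA, P4 = 0x8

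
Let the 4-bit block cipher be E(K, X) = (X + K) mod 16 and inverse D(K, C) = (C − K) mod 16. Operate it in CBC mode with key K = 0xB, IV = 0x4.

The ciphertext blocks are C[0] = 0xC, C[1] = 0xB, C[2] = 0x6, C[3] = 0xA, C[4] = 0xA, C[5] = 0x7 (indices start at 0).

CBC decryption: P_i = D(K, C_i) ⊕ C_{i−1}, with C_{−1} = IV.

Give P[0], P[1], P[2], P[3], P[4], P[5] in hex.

P[0] = 0x5, P[1] = 0xC, P[2] = 0x0, P[3] = 0x9, P[4] = 0x5, P[5] = 0x6

P[0]: D(K, 0xC) = 0x1; 0x1 ⊕ 0x4 = 0x5.
P[1]: D(K, 0xB) = 0x0; 0x0 ⊕ 0xC = 0xC.
P[2]: D(K, 0x6) = 0xB; 0xB ⊕ 0xB = 0x0.
P[3]: D(K, 0xA) = 0xF; 0xF ⊕ 0x6 = 0x9.
P[4]: D(K, 0xA) = 0xF; 0xF ⊕ 0xA = 0x5.
P[5]: D(K, 0x7) = 0xC; 0xC ⊕ 0xA = 0x6.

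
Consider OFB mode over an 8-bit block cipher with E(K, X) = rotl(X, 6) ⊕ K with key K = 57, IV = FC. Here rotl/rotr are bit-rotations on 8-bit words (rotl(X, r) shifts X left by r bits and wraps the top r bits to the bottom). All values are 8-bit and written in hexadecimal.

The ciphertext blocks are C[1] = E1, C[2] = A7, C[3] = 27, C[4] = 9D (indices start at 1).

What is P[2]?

P[2] = EA

OFB decryption: S_i = E(K, S_{i−1}) with S_{0} = IV; P_i = C_i ⊕ S_i.
P[1]: S = E(K, FC) = 68; E1 ⊕ 68 = 89.
P[2]: S = E(K, 68) = 4D; A7 ⊕ 4D = EA.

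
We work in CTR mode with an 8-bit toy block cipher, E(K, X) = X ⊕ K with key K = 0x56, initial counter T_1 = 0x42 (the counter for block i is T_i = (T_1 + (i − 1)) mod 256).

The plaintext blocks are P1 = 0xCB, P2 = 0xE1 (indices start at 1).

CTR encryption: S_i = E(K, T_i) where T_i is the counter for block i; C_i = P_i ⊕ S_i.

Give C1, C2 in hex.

C1 = 0xDF, C2 = 0xF4

C1: T = 0x42, S = E(K, T) = 0x14; 0xCB ⊕ 0x14 = 0xDF.
C2: T = 0x43, S = E(K, T) = 0x15; 0xE1 ⊕ 0x15 = 0xF4.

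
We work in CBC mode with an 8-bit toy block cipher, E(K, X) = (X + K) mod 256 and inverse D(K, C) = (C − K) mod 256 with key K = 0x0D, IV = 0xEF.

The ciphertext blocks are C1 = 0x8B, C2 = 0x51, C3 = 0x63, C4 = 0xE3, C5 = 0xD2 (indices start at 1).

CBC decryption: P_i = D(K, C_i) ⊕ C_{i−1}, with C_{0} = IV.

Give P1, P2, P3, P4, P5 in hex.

P1: D(K, 0x8B) = 0x7E; 0x7E ⊕ 0xEF = 0x91.
P2: D(K, 0x51) = 0x44; 0x44 ⊕ 0x8B = 0xCF.
P3: D(K, 0x63) = 0x56; 0x56 ⊕ 0x51 = 0x07.
P4: D(K, 0xE3) = 0xD6; 0xD6 ⊕ 0x63 = 0xB5.
P5: D(K, 0xD2) = 0xC5; 0xC5 ⊕ 0xE3 = 0x26.

P1 = 0x91, P2 = 0xCF, P3 = 0x07, P4 = 0xB5, P5 = 0x26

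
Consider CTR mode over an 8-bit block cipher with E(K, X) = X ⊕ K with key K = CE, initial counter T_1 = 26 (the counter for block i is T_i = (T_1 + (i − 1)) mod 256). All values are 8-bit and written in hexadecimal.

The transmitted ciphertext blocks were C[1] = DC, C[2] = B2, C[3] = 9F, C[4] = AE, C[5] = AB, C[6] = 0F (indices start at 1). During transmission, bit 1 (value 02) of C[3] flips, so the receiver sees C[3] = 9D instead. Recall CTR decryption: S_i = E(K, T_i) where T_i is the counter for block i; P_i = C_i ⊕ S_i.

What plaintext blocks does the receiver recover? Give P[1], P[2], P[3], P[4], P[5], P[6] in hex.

P[1] = 34, P[2] = 5B, P[3] = 7B, P[4] = 49, P[5] = 4F, P[6] = EA

Only C[3] changed, to 9D. In CTR, a change in C_i flips the same bit in P_i only; the keystream is unaffected. Decrypting the received ciphertext:
P[1]: T = 26, S = E(K, T) = E8; DC ⊕ E8 = 34.
P[2]: T = 27, S = E(K, T) = E9; B2 ⊕ E9 = 5B.
P[3]: T = 28, S = E(K, T) = E6; 9D ⊕ E6 = 7B.
P[4]: T = 29, S = E(K, T) = E7; AE ⊕ E7 = 49.
P[5]: T = 2A, S = E(K, T) = E4; AB ⊕ E4 = 4F.
P[6]: T = 2B, S = E(K, T) = E5; 0F ⊕ E5 = EA.
Blocks that differ from the original plaintext: P[3].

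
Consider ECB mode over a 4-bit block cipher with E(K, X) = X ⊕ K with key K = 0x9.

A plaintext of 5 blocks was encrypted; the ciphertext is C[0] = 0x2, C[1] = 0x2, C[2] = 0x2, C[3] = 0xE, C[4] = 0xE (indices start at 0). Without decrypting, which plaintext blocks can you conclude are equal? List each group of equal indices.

ECB encrypts each block independently with the same key, so equal ciphertext blocks imply equal plaintext blocks.
C[0] = C[1] = C[2] = 0x2, so P[0] = P[1] = P[2].
C[3] = C[4] = 0xE, so P[3] = P[4].

P[0] = P[1] = P[2]; P[3] = P[4]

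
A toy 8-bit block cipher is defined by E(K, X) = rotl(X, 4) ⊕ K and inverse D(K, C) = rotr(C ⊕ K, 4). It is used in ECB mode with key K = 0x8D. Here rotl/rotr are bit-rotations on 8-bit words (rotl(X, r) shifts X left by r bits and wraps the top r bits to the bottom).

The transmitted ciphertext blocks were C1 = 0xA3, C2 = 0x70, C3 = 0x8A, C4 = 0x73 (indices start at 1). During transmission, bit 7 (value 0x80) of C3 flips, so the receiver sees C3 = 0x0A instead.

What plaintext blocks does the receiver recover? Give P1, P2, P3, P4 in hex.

P1 = 0xE2, P2 = 0xDF, P3 = 0x78, P4 = 0xEF

ECB decryption: P_i = D(K, C_i).
Only C3 changed, to 0x0A. In ECB, a change in C_i affects only P_i. Decrypting the received ciphertext:
P1: D(K, 0xA3) = 0xE2.
P2: D(K, 0x70) = 0xDF.
P3: D(K, 0x0A) = 0x78.
P4: D(K, 0x73) = 0xEF.
Blocks that differ from the original plaintext: P3.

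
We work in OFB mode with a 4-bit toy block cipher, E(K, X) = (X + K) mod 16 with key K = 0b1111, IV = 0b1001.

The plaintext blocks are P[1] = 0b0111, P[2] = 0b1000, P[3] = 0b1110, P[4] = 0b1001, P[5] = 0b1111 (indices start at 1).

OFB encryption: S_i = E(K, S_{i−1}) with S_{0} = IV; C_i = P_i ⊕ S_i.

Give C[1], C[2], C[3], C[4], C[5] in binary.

C[1] = 0b1111, C[2] = 0b1111, C[3] = 0b1000, C[4] = 0b1100, C[5] = 0b1011

C[1]: S = E(K, 0b1001) = 0b1000; 0b0111 ⊕ 0b1000 = 0b1111.
C[2]: S = E(K, 0b1000) = 0b0111; 0b1000 ⊕ 0b0111 = 0b1111.
C[3]: S = E(K, 0b0111) = 0b0110; 0b1110 ⊕ 0b0110 = 0b1000.
C[4]: S = E(K, 0b0110) = 0b0101; 0b1001 ⊕ 0b0101 = 0b1100.
C[5]: S = E(K, 0b0101) = 0b0100; 0b1111 ⊕ 0b0100 = 0b1011.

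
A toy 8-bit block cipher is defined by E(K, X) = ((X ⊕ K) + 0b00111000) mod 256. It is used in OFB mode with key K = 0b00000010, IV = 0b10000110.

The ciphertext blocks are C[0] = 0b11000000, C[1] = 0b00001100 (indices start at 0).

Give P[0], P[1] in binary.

P[0] = 0b01111100, P[1] = 0b11111010

OFB decryption: S_i = E(K, S_{i−1}) with S_{−1} = IV; P_i = C_i ⊕ S_i.
P[0]: S = E(K, 0b10000110) = 0b10111100; 0b11000000 ⊕ 0b10111100 = 0b01111100.
P[1]: S = E(K, 0b10111100) = 0b11110110; 0b00001100 ⊕ 0b11110110 = 0b11111010.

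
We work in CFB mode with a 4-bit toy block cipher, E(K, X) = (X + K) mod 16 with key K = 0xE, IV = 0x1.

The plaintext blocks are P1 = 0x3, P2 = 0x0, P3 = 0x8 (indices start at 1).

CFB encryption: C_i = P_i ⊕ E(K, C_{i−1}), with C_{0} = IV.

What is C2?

C1: E(K, 0x1) = 0xF; 0x3 ⊕ 0xF = 0xC.
C2: E(K, 0xC) = 0xA; 0x0 ⊕ 0xA = 0xA.

C2 = 0xA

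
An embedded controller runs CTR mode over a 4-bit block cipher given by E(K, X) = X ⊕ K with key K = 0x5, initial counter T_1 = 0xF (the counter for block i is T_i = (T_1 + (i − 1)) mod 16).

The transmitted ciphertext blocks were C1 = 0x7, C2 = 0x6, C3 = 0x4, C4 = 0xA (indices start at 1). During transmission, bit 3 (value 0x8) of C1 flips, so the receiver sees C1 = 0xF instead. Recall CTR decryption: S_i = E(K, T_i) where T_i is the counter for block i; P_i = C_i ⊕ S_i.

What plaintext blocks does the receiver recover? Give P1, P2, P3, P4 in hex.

P1 = 0x5, P2 = 0x3, P3 = 0x0, P4 = 0xD

Only C1 changed, to 0xF. In CTR, a change in C_i flips the same bit in P_i only; the keystream is unaffected. Decrypting the received ciphertext:
P1: T = 0xF, S = E(K, T) = 0xA; 0xF ⊕ 0xA = 0x5.
P2: T = 0x0, S = E(K, T) = 0x5; 0x6 ⊕ 0x5 = 0x3.
P3: T = 0x1, S = E(K, T) = 0x4; 0x4 ⊕ 0x4 = 0x0.
P4: T = 0x2, S = E(K, T) = 0x7; 0xA ⊕ 0x7 = 0xD.
Blocks that differ from the original plaintext: P1.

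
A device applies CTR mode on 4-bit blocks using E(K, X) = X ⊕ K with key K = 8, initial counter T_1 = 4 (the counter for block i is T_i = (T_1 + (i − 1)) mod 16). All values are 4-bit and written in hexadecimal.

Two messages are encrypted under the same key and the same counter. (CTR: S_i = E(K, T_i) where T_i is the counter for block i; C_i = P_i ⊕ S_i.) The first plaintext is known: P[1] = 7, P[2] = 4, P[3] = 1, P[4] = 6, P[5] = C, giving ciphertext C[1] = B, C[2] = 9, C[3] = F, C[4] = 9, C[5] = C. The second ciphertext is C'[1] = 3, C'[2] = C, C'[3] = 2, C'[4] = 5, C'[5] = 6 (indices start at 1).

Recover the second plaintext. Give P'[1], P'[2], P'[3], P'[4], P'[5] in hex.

P'[1] = F, P'[2] = 1, P'[3] = C, P'[4] = A, P'[5] = 6

In CTR with a reused counter, both messages share the same keystream S_i, so C_i ⊕ C'_i = P_i ⊕ P'_i and thus P'_i = P_i ⊕ C_i ⊕ C'_i.
P'[1]: 7 ⊕ B ⊕ 3 = F.
P'[2]: 4 ⊕ 9 ⊕ C = 1.
P'[3]: 1 ⊕ F ⊕ 2 = C.
P'[4]: 6 ⊕ 9 ⊕ 5 = A.
P'[5]: C ⊕ C ⊕ 6 = 6.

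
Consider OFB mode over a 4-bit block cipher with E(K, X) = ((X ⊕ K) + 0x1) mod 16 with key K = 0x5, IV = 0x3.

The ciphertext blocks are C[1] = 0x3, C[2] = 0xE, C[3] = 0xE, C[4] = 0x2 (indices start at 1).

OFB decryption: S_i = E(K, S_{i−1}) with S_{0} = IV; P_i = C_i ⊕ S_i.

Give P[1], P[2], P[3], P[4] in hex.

P[1] = 0x4, P[2] = 0xD, P[3] = 0x9, P[4] = 0x1

P[1]: S = E(K, 0x3) = 0x7; 0x3 ⊕ 0x7 = 0x4.
P[2]: S = E(K, 0x7) = 0x3; 0xE ⊕ 0x3 = 0xD.
P[3]: S = E(K, 0x3) = 0x7; 0xE ⊕ 0x7 = 0x9.
P[4]: S = E(K, 0x7) = 0x3; 0x2 ⊕ 0x3 = 0x1.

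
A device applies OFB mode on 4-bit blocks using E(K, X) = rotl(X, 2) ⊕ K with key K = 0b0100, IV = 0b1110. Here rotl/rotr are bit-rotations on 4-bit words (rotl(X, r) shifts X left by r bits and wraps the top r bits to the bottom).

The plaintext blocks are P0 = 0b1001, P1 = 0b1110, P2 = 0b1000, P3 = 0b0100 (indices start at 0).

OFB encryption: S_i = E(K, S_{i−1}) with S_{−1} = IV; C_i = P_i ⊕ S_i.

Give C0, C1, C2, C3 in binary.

C0: S = E(K, 0b1110) = 0b1111; 0b1001 ⊕ 0b1111 = 0b0110.
C1: S = E(K, 0b1111) = 0b1011; 0b1110 ⊕ 0b1011 = 0b0101.
C2: S = E(K, 0b1011) = 0b1010; 0b1000 ⊕ 0b1010 = 0b0010.
C3: S = E(K, 0b1010) = 0b1110; 0b0100 ⊕ 0b1110 = 0b1010.

C0 = 0b0110, C1 = 0b0101, C2 = 0b0010, C3 = 0b1010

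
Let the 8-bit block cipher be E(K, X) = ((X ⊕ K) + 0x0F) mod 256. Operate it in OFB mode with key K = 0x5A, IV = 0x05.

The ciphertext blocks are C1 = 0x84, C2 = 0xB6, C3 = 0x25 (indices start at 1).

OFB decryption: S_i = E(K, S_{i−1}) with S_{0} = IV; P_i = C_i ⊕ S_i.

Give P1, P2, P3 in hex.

P1 = 0xEA, P2 = 0xF5, P3 = 0x0D

P1: S = E(K, 0x05) = 0x6E; 0x84 ⊕ 0x6E = 0xEA.
P2: S = E(K, 0x6E) = 0x43; 0xB6 ⊕ 0x43 = 0xF5.
P3: S = E(K, 0x43) = 0x28; 0x25 ⊕ 0x28 = 0x0D.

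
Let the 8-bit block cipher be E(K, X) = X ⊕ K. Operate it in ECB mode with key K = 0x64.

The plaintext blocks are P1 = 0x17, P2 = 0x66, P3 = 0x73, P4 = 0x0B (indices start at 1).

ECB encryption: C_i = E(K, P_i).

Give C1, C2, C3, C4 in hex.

C1 = 0x73, C2 = 0x02, C3 = 0x17, C4 = 0x6F

C1: E(K, 0x17) = 0x73.
C2: E(K, 0x66) = 0x02.
C3: E(K, 0x73) = 0x17.
C4: E(K, 0x0B) = 0x6F.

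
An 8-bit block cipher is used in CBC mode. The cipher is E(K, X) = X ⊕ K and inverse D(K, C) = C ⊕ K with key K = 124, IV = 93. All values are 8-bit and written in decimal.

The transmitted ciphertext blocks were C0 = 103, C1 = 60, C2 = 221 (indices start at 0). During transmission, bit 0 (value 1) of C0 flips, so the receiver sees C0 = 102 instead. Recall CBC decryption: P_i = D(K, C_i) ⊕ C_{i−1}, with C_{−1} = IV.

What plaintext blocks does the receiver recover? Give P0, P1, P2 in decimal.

P0 = 71, P1 = 38, P2 = 157

Only C0 changed, to 102. In CBC, a change in C_i garbles P_i and flips the same bit in P_{i+1}. Decrypting the received ciphertext:
P0: D(K, 102) = 26; 26 ⊕ 93 = 71.
P1: D(K, 60) = 64; 64 ⊕ 102 = 38.
P2: D(K, 221) = 161; 161 ⊕ 60 = 157.
Blocks that differ from the original plaintext: P0, P1.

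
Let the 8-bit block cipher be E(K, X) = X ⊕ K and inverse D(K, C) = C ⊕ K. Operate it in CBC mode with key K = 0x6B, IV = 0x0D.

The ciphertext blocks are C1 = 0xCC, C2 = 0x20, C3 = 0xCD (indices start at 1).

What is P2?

CBC decryption: P_i = D(K, C_i) ⊕ C_{i−1}, with C_{0} = IV.
P2: D(K, 0x20) = 0x4B; 0x4B ⊕ 0xCC = 0x87.

P2 = 0x87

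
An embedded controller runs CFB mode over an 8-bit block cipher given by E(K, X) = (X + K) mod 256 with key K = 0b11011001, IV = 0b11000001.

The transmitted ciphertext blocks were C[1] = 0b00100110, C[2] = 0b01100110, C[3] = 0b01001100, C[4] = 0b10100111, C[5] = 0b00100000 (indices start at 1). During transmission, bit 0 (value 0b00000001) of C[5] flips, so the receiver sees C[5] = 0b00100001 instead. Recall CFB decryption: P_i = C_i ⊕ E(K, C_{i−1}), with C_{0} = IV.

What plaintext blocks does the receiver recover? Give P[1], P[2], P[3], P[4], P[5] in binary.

Only C[5] changed, to 0b00100001. In CFB, a change in C_i flips the same bit in P_i and garbles P_{i+1}. Decrypting the received ciphertext:
P[1]: E(K, 0b11000001) = 0b10011010; 0b00100110 ⊕ 0b10011010 = 0b10111100.
P[2]: E(K, 0b00100110) = 0b11111111; 0b01100110 ⊕ 0b11111111 = 0b10011001.
P[3]: E(K, 0b01100110) = 0b00111111; 0b01001100 ⊕ 0b00111111 = 0b01110011.
P[4]: E(K, 0b01001100) = 0b00100101; 0b10100111 ⊕ 0b00100101 = 0b10000010.
P[5]: E(K, 0b10100111) = 0b10000000; 0b00100001 ⊕ 0b10000000 = 0b10100001.
Blocks that differ from the original plaintext: P[5].

P[1] = 0b10111100, P[2] = 0b10011001, P[3] = 0b01110011, P[4] = 0b10000010, P[5] = 0b10100001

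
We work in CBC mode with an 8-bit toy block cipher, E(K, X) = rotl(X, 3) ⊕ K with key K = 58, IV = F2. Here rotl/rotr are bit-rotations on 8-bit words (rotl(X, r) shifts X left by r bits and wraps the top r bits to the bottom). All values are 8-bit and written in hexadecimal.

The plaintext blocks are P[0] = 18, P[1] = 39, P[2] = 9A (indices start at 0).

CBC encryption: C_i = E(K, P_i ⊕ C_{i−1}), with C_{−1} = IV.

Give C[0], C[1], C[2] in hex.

C[0]: P[0] ⊕ F2 = EA; E(K, EA) = 0F.
C[1]: P[1] ⊕ 0F = 36; E(K, 36) = E9.
C[2]: P[2] ⊕ E9 = 73; E(K, 73) = C3.

C[0] = 0F, C[1] = E9, C[2] = C3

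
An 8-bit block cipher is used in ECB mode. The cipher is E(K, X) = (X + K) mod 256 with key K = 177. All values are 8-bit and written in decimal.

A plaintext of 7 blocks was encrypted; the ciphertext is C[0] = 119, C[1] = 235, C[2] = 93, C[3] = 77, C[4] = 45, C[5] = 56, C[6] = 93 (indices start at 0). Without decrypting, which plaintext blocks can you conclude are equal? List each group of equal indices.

ECB encrypts each block independently with the same key, so equal ciphertext blocks imply equal plaintext blocks.
C[2] = C[6] = 93, so P[2] = P[6].

P[2] = P[6]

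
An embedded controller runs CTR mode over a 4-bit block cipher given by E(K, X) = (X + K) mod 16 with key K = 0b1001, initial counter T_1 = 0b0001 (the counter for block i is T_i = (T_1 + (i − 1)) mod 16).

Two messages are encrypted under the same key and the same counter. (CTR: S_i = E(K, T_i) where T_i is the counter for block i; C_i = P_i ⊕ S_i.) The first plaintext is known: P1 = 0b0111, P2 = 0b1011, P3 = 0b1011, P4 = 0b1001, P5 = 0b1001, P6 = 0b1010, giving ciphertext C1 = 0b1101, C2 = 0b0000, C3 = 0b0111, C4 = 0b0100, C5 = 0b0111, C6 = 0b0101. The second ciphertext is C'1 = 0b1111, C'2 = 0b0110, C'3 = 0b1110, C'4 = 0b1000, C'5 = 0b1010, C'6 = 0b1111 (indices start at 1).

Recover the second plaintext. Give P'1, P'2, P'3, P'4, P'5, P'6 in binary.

P'1 = 0b0101, P'2 = 0b1101, P'3 = 0b0010, P'4 = 0b0101, P'5 = 0b0100, P'6 = 0b0000

In CTR with a reused counter, both messages share the same keystream S_i, so C_i ⊕ C'_i = P_i ⊕ P'_i and thus P'_i = P_i ⊕ C_i ⊕ C'_i.
P'1: 0b0111 ⊕ 0b1101 ⊕ 0b1111 = 0b0101.
P'2: 0b1011 ⊕ 0b0000 ⊕ 0b0110 = 0b1101.
P'3: 0b1011 ⊕ 0b0111 ⊕ 0b1110 = 0b0010.
P'4: 0b1001 ⊕ 0b0100 ⊕ 0b1000 = 0b0101.
P'5: 0b1001 ⊕ 0b0111 ⊕ 0b1010 = 0b0100.
P'6: 0b1010 ⊕ 0b0101 ⊕ 0b1111 = 0b0000.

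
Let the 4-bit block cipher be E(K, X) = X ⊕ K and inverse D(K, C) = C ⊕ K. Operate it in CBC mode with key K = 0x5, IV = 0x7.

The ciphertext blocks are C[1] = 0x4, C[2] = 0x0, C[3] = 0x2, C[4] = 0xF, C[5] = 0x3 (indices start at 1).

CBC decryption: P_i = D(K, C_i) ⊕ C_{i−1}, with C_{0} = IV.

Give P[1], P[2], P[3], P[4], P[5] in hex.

P[1]: D(K, 0x4) = 0x1; 0x1 ⊕ 0x7 = 0x6.
P[2]: D(K, 0x0) = 0x5; 0x5 ⊕ 0x4 = 0x1.
P[3]: D(K, 0x2) = 0x7; 0x7 ⊕ 0x0 = 0x7.
P[4]: D(K, 0xF) = 0xA; 0xA ⊕ 0x2 = 0x8.
P[5]: D(K, 0x3) = 0x6; 0x6 ⊕ 0xF = 0x9.

P[1] = 0x6, P[2] = 0x1, P[3] = 0x7, P[4] = 0x8, P[5] = 0x9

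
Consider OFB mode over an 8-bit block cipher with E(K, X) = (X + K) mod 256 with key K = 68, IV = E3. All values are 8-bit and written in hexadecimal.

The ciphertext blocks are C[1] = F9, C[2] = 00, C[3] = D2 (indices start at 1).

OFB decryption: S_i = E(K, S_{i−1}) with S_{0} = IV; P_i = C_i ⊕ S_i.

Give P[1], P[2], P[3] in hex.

P[1]: S = E(K, E3) = 4B; F9 ⊕ 4B = B2.
P[2]: S = E(K, 4B) = B3; 00 ⊕ B3 = B3.
P[3]: S = E(K, B3) = 1B; D2 ⊕ 1B = C9.

P[1] = B2, P[2] = B3, P[3] = C9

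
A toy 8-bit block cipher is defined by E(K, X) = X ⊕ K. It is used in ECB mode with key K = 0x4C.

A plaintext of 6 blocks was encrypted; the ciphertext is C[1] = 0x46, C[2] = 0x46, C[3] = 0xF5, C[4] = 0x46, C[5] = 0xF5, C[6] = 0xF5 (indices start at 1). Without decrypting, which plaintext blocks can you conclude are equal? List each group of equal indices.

P[1] = P[2] = P[4]; P[3] = P[5] = P[6]

ECB encrypts each block independently with the same key, so equal ciphertext blocks imply equal plaintext blocks.
C[1] = C[2] = C[4] = 0x46, so P[1] = P[2] = P[4].
C[3] = C[5] = C[6] = 0xF5, so P[3] = P[5] = P[6].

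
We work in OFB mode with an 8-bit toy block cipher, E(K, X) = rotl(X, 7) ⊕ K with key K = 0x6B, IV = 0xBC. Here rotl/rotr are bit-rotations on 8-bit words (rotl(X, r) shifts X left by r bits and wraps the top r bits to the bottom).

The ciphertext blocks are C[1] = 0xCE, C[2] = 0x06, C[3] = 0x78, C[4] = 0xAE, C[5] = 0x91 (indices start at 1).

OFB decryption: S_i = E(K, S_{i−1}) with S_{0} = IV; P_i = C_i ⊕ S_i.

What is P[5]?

P[1]: S = E(K, 0xBC) = 0x35; 0xCE ⊕ 0x35 = 0xFB.
P[2]: S = E(K, 0x35) = 0xF1; 0x06 ⊕ 0xF1 = 0xF7.
P[3]: S = E(K, 0xF1) = 0x93; 0x78 ⊕ 0x93 = 0xEB.
P[4]: S = E(K, 0x93) = 0xA2; 0xAE ⊕ 0xA2 = 0x0C.
P[5]: S = E(K, 0xA2) = 0x3A; 0x91 ⊕ 0x3A = 0xAB.

P[5] = 0xAB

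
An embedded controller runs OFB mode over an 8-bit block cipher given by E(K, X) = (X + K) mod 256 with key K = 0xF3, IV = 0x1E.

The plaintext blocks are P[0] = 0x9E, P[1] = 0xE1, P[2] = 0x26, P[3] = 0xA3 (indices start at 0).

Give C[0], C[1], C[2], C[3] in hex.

C[0] = 0x8F, C[1] = 0xE5, C[2] = 0xD1, C[3] = 0x49

OFB encryption: S_i = E(K, S_{i−1}) with S_{−1} = IV; C_i = P_i ⊕ S_i.
C[0]: S = E(K, 0x1E) = 0x11; 0x9E ⊕ 0x11 = 0x8F.
C[1]: S = E(K, 0x11) = 0x04; 0xE1 ⊕ 0x04 = 0xE5.
C[2]: S = E(K, 0x04) = 0xF7; 0x26 ⊕ 0xF7 = 0xD1.
C[3]: S = E(K, 0xF7) = 0xEA; 0xA3 ⊕ 0xEA = 0x49.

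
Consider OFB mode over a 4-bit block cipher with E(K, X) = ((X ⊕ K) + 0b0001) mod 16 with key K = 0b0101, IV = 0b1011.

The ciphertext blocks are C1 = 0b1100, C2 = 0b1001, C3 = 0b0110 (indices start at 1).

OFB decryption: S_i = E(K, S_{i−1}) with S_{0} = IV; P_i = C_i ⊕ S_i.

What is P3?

P1: S = E(K, 0b1011) = 0b1111; 0b1100 ⊕ 0b1111 = 0b0011.
P2: S = E(K, 0b1111) = 0b1011; 0b1001 ⊕ 0b1011 = 0b0010.
P3: S = E(K, 0b1011) = 0b1111; 0b0110 ⊕ 0b1111 = 0b1001.

P3 = 0b1001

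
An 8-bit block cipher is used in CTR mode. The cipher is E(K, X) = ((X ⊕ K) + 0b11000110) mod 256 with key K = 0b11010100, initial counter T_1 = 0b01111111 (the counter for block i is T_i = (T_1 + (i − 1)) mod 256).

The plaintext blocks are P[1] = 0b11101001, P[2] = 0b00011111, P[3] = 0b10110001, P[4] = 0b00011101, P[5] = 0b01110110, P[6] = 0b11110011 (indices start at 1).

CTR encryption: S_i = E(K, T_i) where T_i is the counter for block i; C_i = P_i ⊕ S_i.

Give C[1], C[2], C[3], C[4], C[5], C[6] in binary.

C[1] = 0b10011000, C[2] = 0b00000101, C[3] = 0b10101010, C[4] = 0b00000001, C[5] = 0b01101011, C[6] = 0b11100101

C[1]: T = 0b01111111, S = E(K, T) = 0b01110001; 0b11101001 ⊕ 0b01110001 = 0b10011000.
C[2]: T = 0b10000000, S = E(K, T) = 0b00011010; 0b00011111 ⊕ 0b00011010 = 0b00000101.
C[3]: T = 0b10000001, S = E(K, T) = 0b00011011; 0b10110001 ⊕ 0b00011011 = 0b10101010.
C[4]: T = 0b10000010, S = E(K, T) = 0b00011100; 0b00011101 ⊕ 0b00011100 = 0b00000001.
C[5]: T = 0b10000011, S = E(K, T) = 0b00011101; 0b01110110 ⊕ 0b00011101 = 0b01101011.
C[6]: T = 0b10000100, S = E(K, T) = 0b00010110; 0b11110011 ⊕ 0b00010110 = 0b11100101.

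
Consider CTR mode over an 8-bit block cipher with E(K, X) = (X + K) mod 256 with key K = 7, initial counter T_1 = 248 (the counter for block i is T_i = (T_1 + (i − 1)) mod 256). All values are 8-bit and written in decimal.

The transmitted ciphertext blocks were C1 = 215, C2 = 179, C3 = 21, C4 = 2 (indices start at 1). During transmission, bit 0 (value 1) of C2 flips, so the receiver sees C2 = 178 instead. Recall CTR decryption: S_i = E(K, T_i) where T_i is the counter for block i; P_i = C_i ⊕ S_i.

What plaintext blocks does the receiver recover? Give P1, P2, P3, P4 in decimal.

P1 = 40, P2 = 178, P3 = 20, P4 = 0

Only C2 changed, to 178. In CTR, a change in C_i flips the same bit in P_i only; the keystream is unaffected. Decrypting the received ciphertext:
P1: T = 248, S = E(K, T) = 255; 215 ⊕ 255 = 40.
P2: T = 249, S = E(K, T) = 0; 178 ⊕ 0 = 178.
P3: T = 250, S = E(K, T) = 1; 21 ⊕ 1 = 20.
P4: T = 251, S = E(K, T) = 2; 2 ⊕ 2 = 0.
Blocks that differ from the original plaintext: P2.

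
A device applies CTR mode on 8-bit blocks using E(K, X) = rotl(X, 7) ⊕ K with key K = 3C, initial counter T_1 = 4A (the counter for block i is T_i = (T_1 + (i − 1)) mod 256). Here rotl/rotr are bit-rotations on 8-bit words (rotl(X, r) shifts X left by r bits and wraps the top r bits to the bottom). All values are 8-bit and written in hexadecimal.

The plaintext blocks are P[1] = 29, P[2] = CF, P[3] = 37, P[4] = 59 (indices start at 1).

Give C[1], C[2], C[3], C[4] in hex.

C[1] = 30, C[2] = 56, C[3] = 2D, C[4] = C3

CTR encryption: S_i = E(K, T_i) where T_i is the counter for block i; C_i = P_i ⊕ S_i.
C[1]: T = 4A, S = E(K, T) = 19; 29 ⊕ 19 = 30.
C[2]: T = 4B, S = E(K, T) = 99; CF ⊕ 99 = 56.
C[3]: T = 4C, S = E(K, T) = 1A; 37 ⊕ 1A = 2D.
C[4]: T = 4D, S = E(K, T) = 9A; 59 ⊕ 9A = C3.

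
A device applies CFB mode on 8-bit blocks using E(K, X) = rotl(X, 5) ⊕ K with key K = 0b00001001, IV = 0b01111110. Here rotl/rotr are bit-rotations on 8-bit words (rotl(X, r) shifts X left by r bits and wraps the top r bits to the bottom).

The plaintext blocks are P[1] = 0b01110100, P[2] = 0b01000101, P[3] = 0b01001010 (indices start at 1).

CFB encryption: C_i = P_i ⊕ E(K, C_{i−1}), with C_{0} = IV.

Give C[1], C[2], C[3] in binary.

C[1]: E(K, 0b01111110) = 0b11000110; 0b01110100 ⊕ 0b11000110 = 0b10110010.
C[2]: E(K, 0b10110010) = 0b01011111; 0b01000101 ⊕ 0b01011111 = 0b00011010.
C[3]: E(K, 0b00011010) = 0b01001010; 0b01001010 ⊕ 0b01001010 = 0b00000000.

C[1] = 0b10110010, C[2] = 0b00011010, C[3] = 0b00000000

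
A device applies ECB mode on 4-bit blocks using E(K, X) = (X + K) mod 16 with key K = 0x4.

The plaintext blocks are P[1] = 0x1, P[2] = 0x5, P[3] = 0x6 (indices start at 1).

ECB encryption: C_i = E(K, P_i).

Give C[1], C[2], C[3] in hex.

C[1]: E(K, 0x1) = 0x5.
C[2]: E(K, 0x5) = 0x9.
C[3]: E(K, 0x6) = 0xA.

C[1] = 0x5, C[2] = 0x9, C[3] = 0xA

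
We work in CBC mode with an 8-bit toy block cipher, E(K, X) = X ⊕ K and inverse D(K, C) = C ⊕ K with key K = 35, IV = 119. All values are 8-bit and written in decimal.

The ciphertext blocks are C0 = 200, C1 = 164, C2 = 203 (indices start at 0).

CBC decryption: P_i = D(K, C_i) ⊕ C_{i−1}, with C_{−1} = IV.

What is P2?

P2 = 76

P2: D(K, 203) = 232; 232 ⊕ 164 = 76.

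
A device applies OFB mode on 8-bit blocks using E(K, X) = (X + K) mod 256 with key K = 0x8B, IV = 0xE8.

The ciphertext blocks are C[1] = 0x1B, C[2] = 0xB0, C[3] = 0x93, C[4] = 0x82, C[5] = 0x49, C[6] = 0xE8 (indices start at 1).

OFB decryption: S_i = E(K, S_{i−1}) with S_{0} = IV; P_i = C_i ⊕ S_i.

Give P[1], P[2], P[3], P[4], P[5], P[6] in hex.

P[1]: S = E(K, 0xE8) = 0x73; 0x1B ⊕ 0x73 = 0x68.
P[2]: S = E(K, 0x73) = 0xFE; 0xB0 ⊕ 0xFE = 0x4E.
P[3]: S = E(K, 0xFE) = 0x89; 0x93 ⊕ 0x89 = 0x1A.
P[4]: S = E(K, 0x89) = 0x14; 0x82 ⊕ 0x14 = 0x96.
P[5]: S = E(K, 0x14) = 0x9F; 0x49 ⊕ 0x9F = 0xD6.
P[6]: S = E(K, 0x9F) = 0x2A; 0xE8 ⊕ 0x2A = 0xC2.

P[1] = 0x68, P[2] = 0x4E, P[3] = 0x1A, P[4] = 0x96, P[5] = 0xD6, P[6] = 0xC2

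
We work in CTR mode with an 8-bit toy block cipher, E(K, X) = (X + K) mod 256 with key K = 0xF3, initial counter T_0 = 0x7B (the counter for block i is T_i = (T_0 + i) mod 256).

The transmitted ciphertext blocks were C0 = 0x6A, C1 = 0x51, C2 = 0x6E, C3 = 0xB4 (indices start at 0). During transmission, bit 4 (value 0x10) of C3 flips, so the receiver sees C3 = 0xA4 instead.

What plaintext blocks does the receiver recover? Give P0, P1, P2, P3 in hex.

CTR decryption: S_i = E(K, T_i) where T_i is the counter for block i; P_i = C_i ⊕ S_i.
Only C3 changed, to 0xA4. In CTR, a change in C_i flips the same bit in P_i only; the keystream is unaffected. Decrypting the received ciphertext:
P0: T = 0x7B, S = E(K, T) = 0x6E; 0x6A ⊕ 0x6E = 0x04.
P1: T = 0x7C, S = E(K, T) = 0x6F; 0x51 ⊕ 0x6F = 0x3E.
P2: T = 0x7D, S = E(K, T) = 0x70; 0x6E ⊕ 0x70 = 0x1E.
P3: T = 0x7E, S = E(K, T) = 0x71; 0xA4 ⊕ 0x71 = 0xD5.
Blocks that differ from the original plaintext: P3.

P0 = 0x04, P1 = 0x3E, P2 = 0x1E, P3 = 0xD5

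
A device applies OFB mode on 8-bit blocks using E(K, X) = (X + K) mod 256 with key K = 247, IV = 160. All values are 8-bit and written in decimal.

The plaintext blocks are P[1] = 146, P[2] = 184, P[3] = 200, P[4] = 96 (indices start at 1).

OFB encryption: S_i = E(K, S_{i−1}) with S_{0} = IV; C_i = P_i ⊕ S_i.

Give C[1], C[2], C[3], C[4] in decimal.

C[1] = 5, C[2] = 54, C[3] = 77, C[4] = 28

C[1]: S = E(K, 160) = 151; 146 ⊕ 151 = 5.
C[2]: S = E(K, 151) = 142; 184 ⊕ 142 = 54.
C[3]: S = E(K, 142) = 133; 200 ⊕ 133 = 77.
C[4]: S = E(K, 133) = 124; 96 ⊕ 124 = 28.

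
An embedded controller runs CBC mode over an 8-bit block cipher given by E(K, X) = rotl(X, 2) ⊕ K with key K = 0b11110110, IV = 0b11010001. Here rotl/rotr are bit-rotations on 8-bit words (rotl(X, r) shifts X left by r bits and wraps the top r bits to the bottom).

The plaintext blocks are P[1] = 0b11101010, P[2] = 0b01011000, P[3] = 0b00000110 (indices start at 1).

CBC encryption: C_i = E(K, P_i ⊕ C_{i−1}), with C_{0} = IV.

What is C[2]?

C[2] = 0b11111111

C[1]: P[1] ⊕ 0b11010001 = 0b00111011; E(K, 0b00111011) = 0b00011010.
C[2]: P[2] ⊕ 0b00011010 = 0b01000010; E(K, 0b01000010) = 0b11111111.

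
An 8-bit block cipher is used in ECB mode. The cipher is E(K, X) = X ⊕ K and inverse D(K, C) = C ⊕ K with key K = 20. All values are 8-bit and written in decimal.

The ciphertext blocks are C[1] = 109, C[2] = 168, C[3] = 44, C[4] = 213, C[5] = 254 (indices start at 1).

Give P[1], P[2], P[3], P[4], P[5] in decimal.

ECB decryption: P_i = D(K, C_i).
P[1]: D(K, 109) = 121.
P[2]: D(K, 168) = 188.
P[3]: D(K, 44) = 56.
P[4]: D(K, 213) = 193.
P[5]: D(K, 254) = 234.

P[1] = 121, P[2] = 188, P[3] = 56, P[4] = 193, P[5] = 234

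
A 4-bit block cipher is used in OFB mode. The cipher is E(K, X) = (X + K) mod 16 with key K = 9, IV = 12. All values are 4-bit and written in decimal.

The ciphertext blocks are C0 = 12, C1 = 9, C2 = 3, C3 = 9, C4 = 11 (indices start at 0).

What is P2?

P2 = 4

OFB decryption: S_i = E(K, S_{i−1}) with S_{−1} = IV; P_i = C_i ⊕ S_i.
P0: S = E(K, 12) = 5; 12 ⊕ 5 = 9.
P1: S = E(K, 5) = 14; 9 ⊕ 14 = 7.
P2: S = E(K, 14) = 7; 3 ⊕ 7 = 4.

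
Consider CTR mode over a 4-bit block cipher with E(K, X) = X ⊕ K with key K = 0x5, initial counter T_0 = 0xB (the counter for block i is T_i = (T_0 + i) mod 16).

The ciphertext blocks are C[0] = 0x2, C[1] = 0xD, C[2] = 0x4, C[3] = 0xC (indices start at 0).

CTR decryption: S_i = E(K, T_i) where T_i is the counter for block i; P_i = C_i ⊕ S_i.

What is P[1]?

P[1] = 0x4

P[1]: T = 0xC, S = E(K, T) = 0x9; 0xD ⊕ 0x9 = 0x4.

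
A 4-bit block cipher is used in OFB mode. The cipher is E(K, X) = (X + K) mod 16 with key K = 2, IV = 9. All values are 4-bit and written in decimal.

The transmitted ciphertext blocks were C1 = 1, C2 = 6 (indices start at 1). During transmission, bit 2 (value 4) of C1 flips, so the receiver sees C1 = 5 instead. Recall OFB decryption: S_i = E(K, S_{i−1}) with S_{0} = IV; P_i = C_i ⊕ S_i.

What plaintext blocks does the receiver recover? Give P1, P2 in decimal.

P1 = 14, P2 = 11

Only C1 changed, to 5. In OFB, a change in C_i flips the same bit in P_i only; the keystream is unaffected. Decrypting the received ciphertext:
P1: S = E(K, 9) = 11; 5 ⊕ 11 = 14.
P2: S = E(K, 11) = 13; 6 ⊕ 13 = 11.
Blocks that differ from the original plaintext: P1.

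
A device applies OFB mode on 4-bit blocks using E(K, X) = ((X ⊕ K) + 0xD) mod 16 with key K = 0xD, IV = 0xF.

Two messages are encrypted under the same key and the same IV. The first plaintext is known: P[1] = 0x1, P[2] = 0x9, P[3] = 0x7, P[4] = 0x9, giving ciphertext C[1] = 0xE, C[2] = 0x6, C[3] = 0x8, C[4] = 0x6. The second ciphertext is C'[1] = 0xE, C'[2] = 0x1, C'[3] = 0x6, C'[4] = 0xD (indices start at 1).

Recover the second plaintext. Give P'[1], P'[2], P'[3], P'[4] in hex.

P'[1] = 0x1, P'[2] = 0xE, P'[3] = 0x9, P'[4] = 0x2

In OFB with a reused IV, both messages share the same keystream S_i, so C_i ⊕ C'_i = P_i ⊕ P'_i and thus P'_i = P_i ⊕ C_i ⊕ C'_i.
P'[1]: 0x1 ⊕ 0xE ⊕ 0xE = 0x1.
P'[2]: 0x9 ⊕ 0x6 ⊕ 0x1 = 0xE.
P'[3]: 0x7 ⊕ 0x8 ⊕ 0x6 = 0x9.
P'[4]: 0x9 ⊕ 0x6 ⊕ 0xD = 0x2.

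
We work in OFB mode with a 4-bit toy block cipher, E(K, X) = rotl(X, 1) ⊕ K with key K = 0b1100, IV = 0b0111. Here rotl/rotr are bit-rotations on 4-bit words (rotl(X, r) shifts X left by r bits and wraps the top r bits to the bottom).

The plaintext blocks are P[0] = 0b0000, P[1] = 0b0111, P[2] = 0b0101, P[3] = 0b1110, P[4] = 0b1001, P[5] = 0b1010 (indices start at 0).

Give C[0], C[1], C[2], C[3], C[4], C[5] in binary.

OFB encryption: S_i = E(K, S_{i−1}) with S_{−1} = IV; C_i = P_i ⊕ S_i.
C[0]: S = E(K, 0b0111) = 0b0010; 0b0000 ⊕ 0b0010 = 0b0010.
C[1]: S = E(K, 0b0010) = 0b1000; 0b0111 ⊕ 0b1000 = 0b1111.
C[2]: S = E(K, 0b1000) = 0b1101; 0b0101 ⊕ 0b1101 = 0b1000.
C[3]: S = E(K, 0b1101) = 0b0111; 0b1110 ⊕ 0b0111 = 0b1001.
C[4]: S = E(K, 0b0111) = 0b0010; 0b1001 ⊕ 0b0010 = 0b1011.
C[5]: S = E(K, 0b0010) = 0b1000; 0b1010 ⊕ 0b1000 = 0b0010.

C[0] = 0b0010, C[1] = 0b1111, C[2] = 0b1000, C[3] = 0b1001, C[4] = 0b1011, C[5] = 0b0010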